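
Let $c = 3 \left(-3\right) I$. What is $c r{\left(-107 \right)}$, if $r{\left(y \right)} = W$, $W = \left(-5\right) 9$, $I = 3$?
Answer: $1215$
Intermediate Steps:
$c = -27$ ($c = 3 \left(-3\right) 3 = \left(-9\right) 3 = -27$)
$W = -45$
$r{\left(y \right)} = -45$
$c r{\left(-107 \right)} = \left(-27\right) \left(-45\right) = 1215$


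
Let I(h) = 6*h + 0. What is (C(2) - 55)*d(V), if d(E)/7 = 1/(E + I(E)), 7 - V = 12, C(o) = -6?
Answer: 61/5 ≈ 12.200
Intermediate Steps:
I(h) = 6*h
V = -5 (V = 7 - 1*12 = 7 - 12 = -5)
d(E) = 1/E (d(E) = 7/(E + 6*E) = 7/((7*E)) = 7*(1/(7*E)) = 1/E)
(C(2) - 55)*d(V) = (-6 - 55)/(-5) = -61*(-⅕) = 61/5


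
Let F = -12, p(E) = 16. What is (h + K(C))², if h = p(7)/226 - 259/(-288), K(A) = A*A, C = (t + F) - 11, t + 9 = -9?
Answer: 2996252475661225/1059111936 ≈ 2.8290e+6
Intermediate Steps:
t = -18 (t = -9 - 9 = -18)
C = -41 (C = (-18 - 12) - 11 = -30 - 11 = -41)
K(A) = A²
h = 31571/32544 (h = 16/226 - 259/(-288) = 16*(1/226) - 259*(-1/288) = 8/113 + 259/288 = 31571/32544 ≈ 0.97010)
(h + K(C))² = (31571/32544 + (-41)²)² = (31571/32544 + 1681)² = (54738035/32544)² = 2996252475661225/1059111936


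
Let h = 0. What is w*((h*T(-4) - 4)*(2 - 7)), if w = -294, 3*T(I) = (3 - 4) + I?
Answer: -5880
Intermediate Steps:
T(I) = -⅓ + I/3 (T(I) = ((3 - 4) + I)/3 = (-1 + I)/3 = -⅓ + I/3)
w*((h*T(-4) - 4)*(2 - 7)) = -294*(0*(-⅓ + (⅓)*(-4)) - 4)*(2 - 7) = -294*(0*(-⅓ - 4/3) - 4)*(-5) = -294*(0*(-5/3) - 4)*(-5) = -294*(0 - 4)*(-5) = -(-1176)*(-5) = -294*20 = -5880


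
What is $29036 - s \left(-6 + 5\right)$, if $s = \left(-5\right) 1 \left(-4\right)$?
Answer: $29056$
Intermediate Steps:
$s = 20$ ($s = \left(-5\right) \left(-4\right) = 20$)
$29036 - s \left(-6 + 5\right) = 29036 - 20 \left(-6 + 5\right) = 29036 - 20 \left(-1\right) = 29036 - -20 = 29036 + 20 = 29056$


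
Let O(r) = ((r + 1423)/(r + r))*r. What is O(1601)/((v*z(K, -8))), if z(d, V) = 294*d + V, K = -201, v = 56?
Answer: -27/59102 ≈ -0.00045684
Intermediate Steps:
z(d, V) = V + 294*d
O(r) = 1423/2 + r/2 (O(r) = ((1423 + r)/((2*r)))*r = ((1423 + r)*(1/(2*r)))*r = ((1423 + r)/(2*r))*r = 1423/2 + r/2)
O(1601)/((v*z(K, -8))) = (1423/2 + (½)*1601)/((56*(-8 + 294*(-201)))) = (1423/2 + 1601/2)/((56*(-8 - 59094))) = 1512/((56*(-59102))) = 1512/(-3309712) = 1512*(-1/3309712) = -27/59102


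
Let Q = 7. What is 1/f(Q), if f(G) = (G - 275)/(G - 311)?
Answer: 76/67 ≈ 1.1343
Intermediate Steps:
f(G) = (-275 + G)/(-311 + G)
1/f(Q) = 1/((-275 + 7)/(-311 + 7)) = 1/(-268/(-304)) = 1/(-1/304*(-268)) = 1/(67/76) = 76/67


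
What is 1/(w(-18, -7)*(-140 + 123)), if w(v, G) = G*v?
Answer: -1/2142 ≈ -0.00046685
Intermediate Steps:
1/(w(-18, -7)*(-140 + 123)) = 1/((-7*(-18))*(-140 + 123)) = 1/(126*(-17)) = 1/(-2142) = -1/2142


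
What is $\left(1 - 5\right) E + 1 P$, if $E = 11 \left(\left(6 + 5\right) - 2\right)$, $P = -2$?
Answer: $-398$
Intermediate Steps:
$E = 99$ ($E = 11 \left(11 - 2\right) = 11 \cdot 9 = 99$)
$\left(1 - 5\right) E + 1 P = \left(1 - 5\right) 99 + 1 \left(-2\right) = \left(1 - 5\right) 99 - 2 = \left(-4\right) 99 - 2 = -396 - 2 = -398$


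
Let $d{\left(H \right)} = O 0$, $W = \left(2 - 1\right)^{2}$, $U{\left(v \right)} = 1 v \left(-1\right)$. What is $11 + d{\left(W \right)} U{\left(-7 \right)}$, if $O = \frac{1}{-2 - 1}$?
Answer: $11$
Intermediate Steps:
$U{\left(v \right)} = - v$ ($U{\left(v \right)} = v \left(-1\right) = - v$)
$W = 1$ ($W = 1^{2} = 1$)
$O = - \frac{1}{3}$ ($O = \frac{1}{-3} = - \frac{1}{3} \approx -0.33333$)
$d{\left(H \right)} = 0$ ($d{\left(H \right)} = \left(- \frac{1}{3}\right) 0 = 0$)
$11 + d{\left(W \right)} U{\left(-7 \right)} = 11 + 0 \left(\left(-1\right) \left(-7\right)\right) = 11 + 0 \cdot 7 = 11 + 0 = 11$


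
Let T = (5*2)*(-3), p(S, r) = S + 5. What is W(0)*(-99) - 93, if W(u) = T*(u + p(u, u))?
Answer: 14757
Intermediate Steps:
p(S, r) = 5 + S
T = -30 (T = 10*(-3) = -30)
W(u) = -150 - 60*u (W(u) = -30*(u + (5 + u)) = -30*(5 + 2*u) = -150 - 60*u)
W(0)*(-99) - 93 = (-150 - 60*0)*(-99) - 93 = (-150 + 0)*(-99) - 93 = -150*(-99) - 93 = 14850 - 93 = 14757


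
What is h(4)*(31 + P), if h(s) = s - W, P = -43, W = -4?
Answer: -96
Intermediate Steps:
h(s) = 4 + s (h(s) = s - 1*(-4) = s + 4 = 4 + s)
h(4)*(31 + P) = (4 + 4)*(31 - 43) = 8*(-12) = -96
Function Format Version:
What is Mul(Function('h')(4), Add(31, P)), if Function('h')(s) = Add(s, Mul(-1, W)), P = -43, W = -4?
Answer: -96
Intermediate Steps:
Function('h')(s) = Add(4, s) (Function('h')(s) = Add(s, Mul(-1, -4)) = Add(s, 4) = Add(4, s))
Mul(Function('h')(4), Add(31, P)) = Mul(Add(4, 4), Add(31, -43)) = Mul(8, -12) = -96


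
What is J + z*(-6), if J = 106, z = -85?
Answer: 616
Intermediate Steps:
J + z*(-6) = 106 - 85*(-6) = 106 + 510 = 616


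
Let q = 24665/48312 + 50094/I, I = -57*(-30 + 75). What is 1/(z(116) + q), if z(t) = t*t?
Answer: 4589640/61670904151 ≈ 7.4422e-5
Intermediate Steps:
I = -2565 (I = -57*45 = -2565)
z(t) = t**2
q = -87291689/4589640 (q = 24665/48312 + 50094/(-2565) = 24665*(1/48312) + 50094*(-1/2565) = 24665/48312 - 5566/285 = -87291689/4589640 ≈ -19.019)
1/(z(116) + q) = 1/(116**2 - 87291689/4589640) = 1/(13456 - 87291689/4589640) = 1/(61670904151/4589640) = 4589640/61670904151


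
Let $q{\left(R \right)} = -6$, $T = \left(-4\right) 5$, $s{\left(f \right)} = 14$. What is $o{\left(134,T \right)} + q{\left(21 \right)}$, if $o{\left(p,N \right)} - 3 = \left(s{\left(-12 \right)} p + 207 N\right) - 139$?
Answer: $-2406$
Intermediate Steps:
$T = -20$
$o{\left(p,N \right)} = -136 + 14 p + 207 N$ ($o{\left(p,N \right)} = 3 - \left(139 - 207 N - 14 p\right) = 3 + \left(-139 + 14 p + 207 N\right) = -136 + 14 p + 207 N$)
$o{\left(134,T \right)} + q{\left(21 \right)} = \left(-136 + 14 \cdot 134 + 207 \left(-20\right)\right) - 6 = \left(-136 + 1876 - 4140\right) - 6 = -2400 - 6 = -2406$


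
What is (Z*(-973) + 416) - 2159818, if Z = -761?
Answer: -1418949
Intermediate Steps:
(Z*(-973) + 416) - 2159818 = (-761*(-973) + 416) - 2159818 = (740453 + 416) - 2159818 = 740869 - 2159818 = -1418949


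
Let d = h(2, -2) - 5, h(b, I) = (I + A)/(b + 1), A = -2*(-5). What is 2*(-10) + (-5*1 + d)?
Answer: -82/3 ≈ -27.333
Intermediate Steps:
A = 10
h(b, I) = (10 + I)/(1 + b) (h(b, I) = (I + 10)/(b + 1) = (10 + I)/(1 + b))
d = -7/3 (d = (10 - 2)/(1 + 2) - 5 = 8/3 - 5 = -7/3 ≈ -2.3333)
2*(-10) + (-5*1 + d) = 2*(-10) + (-5*1 - 7/3) = -20 + (-5 - 7/3) = -20 - 22/3 = -82/3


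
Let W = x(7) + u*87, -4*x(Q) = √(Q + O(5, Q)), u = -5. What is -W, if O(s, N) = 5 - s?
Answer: 435 + √7/4 ≈ 435.66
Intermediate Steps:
x(Q) = -√Q/4 (x(Q) = -√(Q + (5 - 1*5))/4 = -√(Q + (5 - 5))/4 = -√(Q + 0)/4 = -√Q/4)
W = -435 - √7/4 (W = -√7/4 - 5*87 = -√7/4 - 435 = -435 - √7/4 ≈ -435.66)
-W = -(-435 - √7/4) = 435 + √7/4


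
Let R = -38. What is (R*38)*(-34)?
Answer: 49096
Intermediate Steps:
(R*38)*(-34) = -38*38*(-34) = -1444*(-34) = 49096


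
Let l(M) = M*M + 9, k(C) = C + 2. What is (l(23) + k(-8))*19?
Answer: 10108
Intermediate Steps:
k(C) = 2 + C
l(M) = 9 + M² (l(M) = M² + 9 = 9 + M²)
(l(23) + k(-8))*19 = ((9 + 23²) + (2 - 8))*19 = ((9 + 529) - 6)*19 = (538 - 6)*19 = 532*19 = 10108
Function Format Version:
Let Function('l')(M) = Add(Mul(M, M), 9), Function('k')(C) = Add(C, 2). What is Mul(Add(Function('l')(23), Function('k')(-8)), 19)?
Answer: 10108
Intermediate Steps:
Function('k')(C) = Add(2, C)
Function('l')(M) = Add(9, Pow(M, 2)) (Function('l')(M) = Add(Pow(M, 2), 9) = Add(9, Pow(M, 2)))
Mul(Add(Function('l')(23), Function('k')(-8)), 19) = Mul(Add(Add(9, Pow(23, 2)), Add(2, -8)), 19) = Mul(Add(Add(9, 529), -6), 19) = Mul(Add(538, -6), 19) = Mul(532, 19) = 10108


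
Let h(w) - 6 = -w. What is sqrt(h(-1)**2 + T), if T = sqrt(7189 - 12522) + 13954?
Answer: sqrt(14003 + I*sqrt(5333)) ≈ 118.33 + 0.3086*I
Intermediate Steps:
h(w) = 6 - w
T = 13954 + I*sqrt(5333) (T = sqrt(-5333) + 13954 = I*sqrt(5333) + 13954 = 13954 + I*sqrt(5333) ≈ 13954.0 + 73.027*I)
sqrt(h(-1)**2 + T) = sqrt((6 - 1*(-1))**2 + (13954 + I*sqrt(5333))) = sqrt((6 + 1)**2 + (13954 + I*sqrt(5333))) = sqrt(7**2 + (13954 + I*sqrt(5333))) = sqrt(49 + (13954 + I*sqrt(5333))) = sqrt(14003 + I*sqrt(5333))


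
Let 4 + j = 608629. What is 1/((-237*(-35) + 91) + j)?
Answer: 1/617011 ≈ 1.6207e-6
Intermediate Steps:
j = 608625 (j = -4 + 608629 = 608625)
1/((-237*(-35) + 91) + j) = 1/((-237*(-35) + 91) + 608625) = 1/((8295 + 91) + 608625) = 1/(8386 + 608625) = 1/617011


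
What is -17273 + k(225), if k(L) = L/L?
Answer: -17272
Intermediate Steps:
k(L) = 1
-17273 + k(225) = -17273 + 1 = -17272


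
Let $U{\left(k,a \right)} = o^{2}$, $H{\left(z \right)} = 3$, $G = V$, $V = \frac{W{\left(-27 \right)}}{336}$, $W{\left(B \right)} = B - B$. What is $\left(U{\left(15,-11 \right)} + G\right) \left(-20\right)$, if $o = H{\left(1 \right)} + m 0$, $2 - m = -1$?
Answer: $-180$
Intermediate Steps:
$m = 3$ ($m = 2 - -1 = 2 + 1 = 3$)
$W{\left(B \right)} = 0$
$V = 0$ ($V = \frac{0}{336} = 0 \cdot \frac{1}{336} = 0$)
$G = 0$
$o = 3$ ($o = 3 + 3 \cdot 0 = 3 + 0 = 3$)
$U{\left(k,a \right)} = 9$ ($U{\left(k,a \right)} = 3^{2} = 9$)
$\left(U{\left(15,-11 \right)} + G\right) \left(-20\right) = \left(9 + 0\right) \left(-20\right) = 9 \left(-20\right) = -180$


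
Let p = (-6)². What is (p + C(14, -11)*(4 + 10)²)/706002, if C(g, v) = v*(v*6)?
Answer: 23722/117667 ≈ 0.20160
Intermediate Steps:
C(g, v) = 6*v² (C(g, v) = v*(6*v) = 6*v²)
p = 36
(p + C(14, -11)*(4 + 10)²)/706002 = (36 + (6*(-11)²)*(4 + 10)²)/706002 = (36 + (6*121)*14²)*(1/706002) = (36 + 726*196)*(1/706002) = (36 + 142296)*(1/706002) = 142332*(1/706002) = 23722/117667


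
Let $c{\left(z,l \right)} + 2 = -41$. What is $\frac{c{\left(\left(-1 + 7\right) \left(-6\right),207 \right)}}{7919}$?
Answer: $- \frac{43}{7919} \approx -0.00543$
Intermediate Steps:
$c{\left(z,l \right)} = -43$ ($c{\left(z,l \right)} = -2 - 41 = -43$)
$\frac{c{\left(\left(-1 + 7\right) \left(-6\right),207 \right)}}{7919} = - \frac{43}{7919}$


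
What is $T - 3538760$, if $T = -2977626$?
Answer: $-6516386$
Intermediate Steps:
$T - 3538760 = -2977626 - 3538760 = -6516386$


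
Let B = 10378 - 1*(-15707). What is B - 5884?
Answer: 20201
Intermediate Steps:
B = 26085 (B = 10378 + 15707 = 26085)
B - 5884 = 26085 - 5884 = 20201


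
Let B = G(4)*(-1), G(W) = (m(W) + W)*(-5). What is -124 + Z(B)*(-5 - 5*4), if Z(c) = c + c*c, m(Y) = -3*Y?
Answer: -39124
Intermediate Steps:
G(W) = 10*W (G(W) = (-3*W + W)*(-5) = -2*W*(-5) = 10*W)
B = -40 (B = (10*4)*(-1) = 40*(-1) = -40)
Z(c) = c + c**2
-124 + Z(B)*(-5 - 5*4) = -124 + (-40*(1 - 40))*(-5 - 5*4) = -124 + (-40*(-39))*(-5 - 20) = -124 + 1560*(-25) = -124 - 39000 = -39124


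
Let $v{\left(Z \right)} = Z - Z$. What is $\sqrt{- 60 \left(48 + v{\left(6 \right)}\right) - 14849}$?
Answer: $i \sqrt{17729} \approx 133.15 i$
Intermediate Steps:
$v{\left(Z \right)} = 0$
$\sqrt{- 60 \left(48 + v{\left(6 \right)}\right) - 14849} = \sqrt{- 60 \left(48 + 0\right) - 14849} = \sqrt{\left(-60\right) 48 - 14849} = \sqrt{-2880 - 14849} = \sqrt{-17729} = i \sqrt{17729}$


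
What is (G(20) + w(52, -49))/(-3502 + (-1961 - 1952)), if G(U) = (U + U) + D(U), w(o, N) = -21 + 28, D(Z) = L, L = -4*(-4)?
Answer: -63/7415 ≈ -0.0084963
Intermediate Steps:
L = 16
D(Z) = 16
w(o, N) = 7
G(U) = 16 + 2*U (G(U) = (U + U) + 16 = 2*U + 16 = 16 + 2*U)
(G(20) + w(52, -49))/(-3502 + (-1961 - 1952)) = ((16 + 2*20) + 7)/(-3502 + (-1961 - 1952)) = ((16 + 40) + 7)/(-3502 - 3913) = (56 + 7)/(-7415) = 63*(-1/7415) = -63/7415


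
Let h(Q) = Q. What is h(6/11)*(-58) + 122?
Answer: 994/11 ≈ 90.364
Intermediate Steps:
h(6/11)*(-58) + 122 = (6/11)*(-58) + 122 = -348/11 + 122 = 994/11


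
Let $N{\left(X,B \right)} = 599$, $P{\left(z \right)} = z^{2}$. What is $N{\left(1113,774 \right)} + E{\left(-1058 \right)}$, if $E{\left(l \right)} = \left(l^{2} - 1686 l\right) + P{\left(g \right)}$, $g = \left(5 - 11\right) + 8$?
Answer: $2903755$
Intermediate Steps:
$g = 2$ ($g = -6 + 8 = 2$)
$E{\left(l \right)} = 4 + l^{2} - 1686 l$ ($E{\left(l \right)} = \left(l^{2} - 1686 l\right) + 2^{2} = \left(l^{2} - 1686 l\right) + 4 = 4 + l^{2} - 1686 l$)
$N{\left(1113,774 \right)} + E{\left(-1058 \right)} = 599 + \left(4 + \left(-1058\right)^{2} - -1783788\right) = 599 + \left(4 + 1119364 + 1783788\right) = 599 + 2903156 = 2903755$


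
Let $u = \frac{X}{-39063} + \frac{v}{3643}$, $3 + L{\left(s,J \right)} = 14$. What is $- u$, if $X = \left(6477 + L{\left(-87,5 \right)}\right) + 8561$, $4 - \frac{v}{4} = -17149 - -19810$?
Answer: $\frac{469985071}{142306509} \approx 3.3026$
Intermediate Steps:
$L{\left(s,J \right)} = 11$ ($L{\left(s,J \right)} = -3 + 14 = 11$)
$v = -10628$ ($v = 16 - 4 \left(-17149 - -19810\right) = 16 - 4 \left(-17149 + 19810\right) = 16 - 10644 = -10628$)
$X = 15049$ ($X = \left(6477 + 11\right) + 8561 = 6488 + 8561 = 15049$)
$u = - \frac{469985071}{142306509}$ ($u = \frac{15049}{-39063} - \frac{10628}{3643} = 15049 \left(- \frac{1}{39063}\right) - \frac{10628}{3643} = - \frac{15049}{39063} - \frac{10628}{3643} = - \frac{469985071}{142306509} \approx -3.3026$)
$- u = \left(-1\right) \left(- \frac{469985071}{142306509}\right) = \frac{469985071}{142306509}$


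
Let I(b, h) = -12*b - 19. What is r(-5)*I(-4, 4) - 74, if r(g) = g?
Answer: -219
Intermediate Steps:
I(b, h) = -19 - 12*b
r(-5)*I(-4, 4) - 74 = -5*(-19 - 12*(-4)) - 74 = -5*(-19 + 48) - 74 = -5*29 - 74 = -145 - 74 = -219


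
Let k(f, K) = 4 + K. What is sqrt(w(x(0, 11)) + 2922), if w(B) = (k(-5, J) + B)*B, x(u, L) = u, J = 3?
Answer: sqrt(2922) ≈ 54.056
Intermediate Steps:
w(B) = B*(7 + B) (w(B) = ((4 + 3) + B)*B = (7 + B)*B = B*(7 + B))
sqrt(w(x(0, 11)) + 2922) = sqrt(0*(7 + 0) + 2922) = sqrt(0*7 + 2922) = sqrt(0 + 2922) = sqrt(2922)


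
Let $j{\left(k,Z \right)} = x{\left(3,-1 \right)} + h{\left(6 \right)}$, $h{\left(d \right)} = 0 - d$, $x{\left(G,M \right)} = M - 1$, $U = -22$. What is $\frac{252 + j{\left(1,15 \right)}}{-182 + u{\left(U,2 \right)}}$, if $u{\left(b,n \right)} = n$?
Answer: $- \frac{61}{45} \approx -1.3556$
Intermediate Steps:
$x{\left(G,M \right)} = -1 + M$
$h{\left(d \right)} = - d$
$j{\left(k,Z \right)} = -8$ ($j{\left(k,Z \right)} = \left(-1 - 1\right) - 6 = -2 - 6 = -8$)
$\frac{252 + j{\left(1,15 \right)}}{-182 + u{\left(U,2 \right)}} = \frac{252 - 8}{-182 + 2} = \frac{244}{-180} = 244 \left(- \frac{1}{180}\right) = - \frac{61}{45}$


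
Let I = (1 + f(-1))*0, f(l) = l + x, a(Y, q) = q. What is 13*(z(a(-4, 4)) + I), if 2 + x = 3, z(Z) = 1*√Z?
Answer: 26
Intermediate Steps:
z(Z) = √Z
x = 1 (x = -2 + 3 = 1)
f(l) = 1 + l (f(l) = l + 1 = 1 + l)
I = 0 (I = (1 + (1 - 1))*0 = (1 + 0)*0 = 1*0 = 0)
13*(z(a(-4, 4)) + I) = 13*(√4 + 0) = 13*(2 + 0) = 13*2 = 26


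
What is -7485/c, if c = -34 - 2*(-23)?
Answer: -2495/4 ≈ -623.75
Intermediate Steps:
c = 12 (c = -34 + 46 = 12)
-7485/c = -7485/12 = -7485*1/12 = -2495/4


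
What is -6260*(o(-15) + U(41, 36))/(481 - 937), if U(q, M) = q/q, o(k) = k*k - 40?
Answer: 48515/19 ≈ 2553.4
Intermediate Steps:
o(k) = -40 + k² (o(k) = k² - 40 = -40 + k²)
U(q, M) = 1
-6260*(o(-15) + U(41, 36))/(481 - 937) = -6260*((-40 + (-15)²) + 1)/(481 - 937) = -6260/((-456/((-40 + 225) + 1))) = -6260/((-456/(185 + 1))) = -6260/((-456/186)) = -6260/((-456*1/186)) = -6260/(-76/31) = -6260*(-31/76) = 48515/19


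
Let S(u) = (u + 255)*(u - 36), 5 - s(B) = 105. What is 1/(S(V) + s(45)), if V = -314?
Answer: 1/20550 ≈ 4.8662e-5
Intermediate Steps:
s(B) = -100 (s(B) = 5 - 1*105 = 5 - 105 = -100)
S(u) = (-36 + u)*(255 + u) (S(u) = (255 + u)*(-36 + u) = (-36 + u)*(255 + u))
1/(S(V) + s(45)) = 1/((-9180 + (-314)**2 + 219*(-314)) - 100) = 1/((-9180 + 98596 - 68766) - 100) = 1/(20650 - 100) = 1/20550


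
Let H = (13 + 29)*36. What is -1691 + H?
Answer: -179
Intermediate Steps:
H = 1512 (H = 42*36 = 1512)
-1691 + H = -1691 + 1512 = -179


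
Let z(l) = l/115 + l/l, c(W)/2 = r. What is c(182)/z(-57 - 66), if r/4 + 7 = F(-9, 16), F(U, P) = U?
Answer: 1840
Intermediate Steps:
r = -64 (r = -28 + 4*(-9) = -28 - 36 = -64)
c(W) = -128 (c(W) = 2*(-64) = -128)
z(l) = 1 + l/115 (z(l) = l*(1/115) + 1 = l/115 + 1 = 1 + l/115)
c(182)/z(-57 - 66) = -128/(1 + (-57 - 66)/115) = -128/(1 + (1/115)*(-123)) = -128/(1 - 123/115) = -128/(-8/115) = -128*(-115/8) = 1840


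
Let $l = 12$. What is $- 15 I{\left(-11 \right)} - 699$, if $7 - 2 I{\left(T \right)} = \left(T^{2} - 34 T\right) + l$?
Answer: $3051$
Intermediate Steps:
$I{\left(T \right)} = - \frac{5}{2} + 17 T - \frac{T^{2}}{2}$ ($I{\left(T \right)} = \frac{7}{2} - \frac{\left(T^{2} - 34 T\right) + 12}{2} = \frac{7}{2} - \frac{12 + T^{2} - 34 T}{2} = \frac{7}{2} - \left(6 + \frac{T^{2}}{2} - 17 T\right) = - \frac{5}{2} + 17 T - \frac{T^{2}}{2}$)
$- 15 I{\left(-11 \right)} - 699 = - 15 \left(- \frac{5}{2} + 17 \left(-11\right) - \frac{\left(-11\right)^{2}}{2}\right) - 699 = - 15 \left(- \frac{5}{2} - 187 - \frac{121}{2}\right) - 699 = \left(-15\right) \left(-250\right) - 699 = 3750 - 699 = 3051$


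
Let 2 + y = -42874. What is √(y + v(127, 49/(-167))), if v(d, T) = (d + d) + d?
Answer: I*√42495 ≈ 206.14*I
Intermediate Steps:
v(d, T) = 3*d (v(d, T) = 2*d + d = 3*d)
y = -42876 (y = -2 - 42874 = -42876)
√(y + v(127, 49/(-167))) = √(-42876 + 3*127) = √(-42876 + 381) = √(-42495) = I*√42495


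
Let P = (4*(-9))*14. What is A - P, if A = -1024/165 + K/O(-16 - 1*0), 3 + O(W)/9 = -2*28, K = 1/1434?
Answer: 20847595193/41879970 ≈ 497.79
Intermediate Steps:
K = 1/1434 ≈ 0.00069735
O(W) = -531 (O(W) = -27 + 9*(-2*28) = -27 + 9*(-56) = -27 - 504 = -531)
A = -259909687/41879970 (A = -1024/165 + (1/1434)/(-531) = -1024*1/165 + (1/1434)*(-1/531) = -1024/165 - 1/761454 = -259909687/41879970 ≈ -6.2061)
P = -504 (P = -36*14 = -504)
A - P = -259909687/41879970 - 1*(-504) = -259909687/41879970 + 504 = 20847595193/41879970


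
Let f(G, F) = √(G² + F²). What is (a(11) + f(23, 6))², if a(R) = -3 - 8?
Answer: (11 - √565)² ≈ 163.07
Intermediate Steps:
a(R) = -11
f(G, F) = √(F² + G²)
(a(11) + f(23, 6))² = (-11 + √(6² + 23²))² = (-11 + √(36 + 529))² = (-11 + √565)²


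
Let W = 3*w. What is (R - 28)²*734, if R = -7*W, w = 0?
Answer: 575456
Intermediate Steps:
W = 0 (W = 3*0 = 0)
R = 0 (R = -7*0 = 0)
(R - 28)²*734 = (0 - 28)²*734 = (-28)²*734 = 784*734 = 575456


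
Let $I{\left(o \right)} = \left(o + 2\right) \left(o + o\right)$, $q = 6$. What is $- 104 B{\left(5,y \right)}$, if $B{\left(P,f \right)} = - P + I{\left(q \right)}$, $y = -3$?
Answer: $-9464$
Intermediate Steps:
$I{\left(o \right)} = 2 o \left(2 + o\right)$ ($I{\left(o \right)} = \left(2 + o\right) 2 o = 2 o \left(2 + o\right)$)
$B{\left(P,f \right)} = 96 - P$ ($B{\left(P,f \right)} = - P + 2 \cdot 6 \left(2 + 6\right) = - P + 2 \cdot 6 \cdot 8 = - P + 96 = 96 - P$)
$- 104 B{\left(5,y \right)} = - 104 \left(96 - 5\right) = \left(-104\right) 91 = -9464$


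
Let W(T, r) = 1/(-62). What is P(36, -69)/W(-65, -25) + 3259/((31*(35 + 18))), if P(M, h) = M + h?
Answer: 3364837/1643 ≈ 2048.0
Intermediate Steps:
W(T, r) = -1/62
P(36, -69)/W(-65, -25) + 3259/((31*(35 + 18))) = (36 - 69)/(-1/62) + 3259/((31*(35 + 18))) = -33*(-62) + 3259/((31*53)) = 2046 + 3259/1643 = 3364837/1643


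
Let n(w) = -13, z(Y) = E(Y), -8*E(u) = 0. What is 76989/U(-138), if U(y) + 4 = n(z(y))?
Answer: -76989/17 ≈ -4528.8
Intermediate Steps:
E(u) = 0 (E(u) = -⅛*0 = 0)
z(Y) = 0
U(y) = -17 (U(y) = -4 - 13 = -17)
76989/U(-138) = 76989/(-17) = 76989*(-1/17) = -76989/17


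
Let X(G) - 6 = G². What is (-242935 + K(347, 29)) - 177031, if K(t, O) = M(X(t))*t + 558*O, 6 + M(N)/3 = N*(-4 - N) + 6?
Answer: -15094764698069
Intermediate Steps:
X(G) = 6 + G²
M(N) = 3*N*(-4 - N) (M(N) = -18 + 3*(N*(-4 - N) + 6) = -18 + 3*(6 + N*(-4 - N)) = -18 + (18 + 3*N*(-4 - N)) = 3*N*(-4 - N))
K(t, O) = 558*O - 3*t*(6 + t²)*(10 + t²) (K(t, O) = (-3*(6 + t²)*(4 + (6 + t²)))*t + 558*O = (-3*(6 + t²)*(10 + t²))*t + 558*O = -3*t*(6 + t²)*(10 + t²) + 558*O = 558*O - 3*t*(6 + t²)*(10 + t²))
(-242935 + K(347, 29)) - 177031 = (-242935 + (558*29 - 3*347*(6 + 347²)*(10 + 347²))) - 177031 = (-242935 + (16182 - 3*347*(6 + 120409)*(10 + 120409))) - 177031 = (-242935 + (16182 - 3*347*120415*120419)) - 177031 = (-242935 + (16182 - 15094764294285)) - 177031 = (-242935 - 15094764278103) - 177031 = -15094764521038 - 177031 = -15094764698069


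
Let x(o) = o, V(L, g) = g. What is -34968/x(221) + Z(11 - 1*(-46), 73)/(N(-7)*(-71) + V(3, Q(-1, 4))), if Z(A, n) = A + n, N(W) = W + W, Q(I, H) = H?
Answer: -17434667/110279 ≈ -158.10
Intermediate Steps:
N(W) = 2*W
-34968/x(221) + Z(11 - 1*(-46), 73)/(N(-7)*(-71) + V(3, Q(-1, 4))) = -34968/221 + ((11 - 1*(-46)) + 73)/((2*(-7))*(-71) + 4) = -34968*1/221 + ((11 + 46) + 73)/(-14*(-71) + 4) = -34968/221 + (57 + 73)/(994 + 4) = -34968/221 + 130/998 = -34968/221 + 130*(1/998) = -34968/221 + 65/499 = -17434667/110279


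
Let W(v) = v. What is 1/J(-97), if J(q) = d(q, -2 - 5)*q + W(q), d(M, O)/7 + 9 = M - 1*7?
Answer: 1/76630 ≈ 1.3050e-5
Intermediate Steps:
d(M, O) = -112 + 7*M (d(M, O) = -63 + 7*(M - 1*7) = -63 + 7*(M - 7) = -63 + 7*(-7 + M) = -63 + (-49 + 7*M) = -112 + 7*M)
J(q) = q + q*(-112 + 7*q) (J(q) = (-112 + 7*q)*q + q = q*(-112 + 7*q) + q = q + q*(-112 + 7*q))
1/J(-97) = 1/(-97*(-111 + 7*(-97))) = 1/(-97*(-111 - 679)) = 1/(-97*(-790)) = 1/76630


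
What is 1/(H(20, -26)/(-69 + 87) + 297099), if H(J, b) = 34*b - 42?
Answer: 9/2673428 ≈ 3.3665e-6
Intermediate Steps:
H(J, b) = -42 + 34*b
1/(H(20, -26)/(-69 + 87) + 297099) = 1/((-42 + 34*(-26))/(-69 + 87) + 297099) = 1/((-42 - 884)/18 + 297099) = 1/((1/18)*(-926) + 297099) = 1/(-463/9 + 297099) = 1/(2673428/9) = 9/2673428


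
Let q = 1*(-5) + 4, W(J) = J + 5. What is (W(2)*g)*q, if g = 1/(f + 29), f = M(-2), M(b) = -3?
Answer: -7/26 ≈ -0.26923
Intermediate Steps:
W(J) = 5 + J
f = -3
q = -1 (q = -5 + 4 = -1)
g = 1/26 (g = 1/(-3 + 29) = 1/26 ≈ 0.038462)
(W(2)*g)*q = ((5 + 2)*(1/26))*(-1) = (7*(1/26))*(-1) = (7/26)*(-1) = -7/26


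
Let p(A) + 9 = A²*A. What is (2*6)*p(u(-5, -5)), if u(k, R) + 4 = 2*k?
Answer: -33036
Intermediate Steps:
u(k, R) = -4 + 2*k
p(A) = -9 + A³ (p(A) = -9 + A²*A = -9 + A³)
(2*6)*p(u(-5, -5)) = (2*6)*(-9 + (-4 + 2*(-5))³) = 12*(-9 + (-4 - 10)³) = 12*(-9 + (-14)³) = 12*(-9 - 2744) = 12*(-2753) = -33036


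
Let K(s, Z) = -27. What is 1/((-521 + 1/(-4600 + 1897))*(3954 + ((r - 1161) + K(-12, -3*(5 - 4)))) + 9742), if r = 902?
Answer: -2703/5139179726 ≈ -5.2596e-7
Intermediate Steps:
1/((-521 + 1/(-4600 + 1897))*(3954 + ((r - 1161) + K(-12, -3*(5 - 4)))) + 9742) = 1/((-521 + 1/(-4600 + 1897))*(3954 + ((902 - 1161) - 27)) + 9742) = 1/((-521 + 1/(-2703))*(3954 + (-259 - 27)) + 9742) = 1/((-521 - 1/2703)*(3954 - 286) + 9742) = 1/(-1408264/2703*3668 + 9742) = 1/(-5165512352/2703 + 9742) = 1/(-5139179726/2703) = -2703/5139179726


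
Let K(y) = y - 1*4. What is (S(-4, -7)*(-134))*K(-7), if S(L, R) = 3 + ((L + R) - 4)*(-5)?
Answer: 114972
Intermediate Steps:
K(y) = -4 + y (K(y) = y - 4 = -4 + y)
S(L, R) = 23 - 5*L - 5*R (S(L, R) = 3 + (-4 + L + R)*(-5) = 3 + (20 - 5*L - 5*R) = 23 - 5*L - 5*R)
(S(-4, -7)*(-134))*K(-7) = ((23 - 5*(-4) - 5*(-7))*(-134))*(-4 - 7) = ((23 + 20 + 35)*(-134))*(-11) = (78*(-134))*(-11) = -10452*(-11) = 114972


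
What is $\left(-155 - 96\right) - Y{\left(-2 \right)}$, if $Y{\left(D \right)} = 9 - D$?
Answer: $-262$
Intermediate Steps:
$\left(-155 - 96\right) - Y{\left(-2 \right)} = \left(-155 - 96\right) - \left(9 - -2\right) = -251 - \left(9 + 2\right) = -251 - 11 = -262$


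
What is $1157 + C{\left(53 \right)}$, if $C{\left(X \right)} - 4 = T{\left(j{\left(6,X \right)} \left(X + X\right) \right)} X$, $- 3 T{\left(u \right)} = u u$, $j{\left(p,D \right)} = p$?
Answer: $-7144935$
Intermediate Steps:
$T{\left(u \right)} = - \frac{u^{2}}{3}$ ($T{\left(u \right)} = - \frac{u u}{3} = - \frac{u^{2}}{3}$)
$C{\left(X \right)} = 4 - 48 X^{3}$ ($C{\left(X \right)} = 4 + - \frac{\left(6 \left(X + X\right)\right)^{2}}{3} X = 4 + - \frac{\left(6 \cdot 2 X\right)^{2}}{3} X = 4 + - \frac{\left(12 X\right)^{2}}{3} X = 4 + - \frac{144 X^{2}}{3} X = 4 + - 48 X^{2} X = 4 - 48 X^{3}$)
$1157 + C{\left(53 \right)} = 1157 + \left(4 - 48 \cdot 53^{3}\right) = 1157 + \left(4 - 7146096\right) = 1157 - 7146092 = -7144935$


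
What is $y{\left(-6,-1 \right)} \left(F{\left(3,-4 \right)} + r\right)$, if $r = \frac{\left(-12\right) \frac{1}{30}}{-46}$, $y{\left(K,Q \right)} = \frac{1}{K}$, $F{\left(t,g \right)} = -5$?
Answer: $\frac{287}{345} \approx 0.83188$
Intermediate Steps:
$r = \frac{1}{115}$ ($r = \left(-12\right) \frac{1}{30} \left(- \frac{1}{46}\right) = \left(- \frac{2}{5}\right) \left(- \frac{1}{46}\right) = \frac{1}{115} \approx 0.0086956$)
$y{\left(-6,-1 \right)} \left(F{\left(3,-4 \right)} + r\right) = \frac{-5 + \frac{1}{115}}{-6} = \left(- \frac{1}{6}\right) \left(- \frac{574}{115}\right) = \frac{287}{345}$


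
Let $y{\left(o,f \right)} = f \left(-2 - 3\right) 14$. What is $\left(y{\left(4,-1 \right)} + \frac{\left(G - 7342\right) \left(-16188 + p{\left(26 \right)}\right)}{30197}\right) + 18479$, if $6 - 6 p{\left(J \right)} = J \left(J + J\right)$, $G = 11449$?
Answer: $\frac{492718700}{30197} \approx 16317.0$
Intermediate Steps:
$p{\left(J \right)} = 1 - \frac{J^{2}}{3}$ ($p{\left(J \right)} = 1 - \frac{J \left(J + J\right)}{6} = 1 - \frac{J 2 J}{6} = 1 - \frac{2 J^{2}}{6} = 1 - \frac{J^{2}}{3}$)
$y{\left(o,f \right)} = - 70 f$ ($y{\left(o,f \right)} = f \left(-5\right) 14 = - 5 f 14 = - 70 f$)
$\left(y{\left(4,-1 \right)} + \frac{\left(G - 7342\right) \left(-16188 + p{\left(26 \right)}\right)}{30197}\right) + 18479 = \left(\left(-70\right) \left(-1\right) + \frac{\left(11449 - 7342\right) \left(-16188 + \left(1 - \frac{26^{2}}{3}\right)\right)}{30197}\right) + 18479 = \left(70 + 4107 \left(-16188 + \left(1 - \frac{676}{3}\right)\right) \frac{1}{30197}\right) + 18479 = \left(70 + 4107 \left(-16188 - \frac{673}{3}\right) \frac{1}{30197}\right) + 18479 = \left(70 + 4107 \left(- \frac{49237}{3}\right) \frac{1}{30197}\right) + 18479 = \left(70 - \frac{67405453}{30197}\right) + 18479 = - \frac{65291663}{30197} + 18479 = \frac{492718700}{30197}$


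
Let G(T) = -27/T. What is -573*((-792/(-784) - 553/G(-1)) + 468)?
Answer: -226680137/882 ≈ -2.5701e+5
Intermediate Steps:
-573*((-792/(-784) - 553/G(-1)) + 468) = -573*((-792/(-784) - 553/((-27/(-1)))) + 468) = -573*((-792*(-1/784) - 553/((-27*(-1)))) + 468) = -573*((99/98 - 553/27) + 468) = -573*(-51521/2646 + 468) = -573*1186807/2646 = -226680137/882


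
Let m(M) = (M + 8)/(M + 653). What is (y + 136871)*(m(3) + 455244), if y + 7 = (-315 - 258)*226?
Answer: 1099891396225/328 ≈ 3.3533e+9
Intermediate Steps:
y = -129505 (y = -7 + (-315 - 258)*226 = -7 - 573*226 = -7 - 129498 = -129505)
m(M) = (8 + M)/(653 + M)
(y + 136871)*(m(3) + 455244) = (-129505 + 136871)*((8 + 3)/(653 + 3) + 455244) = 7366*(11/656 + 455244) = 7366*(298640075/656) = 1099891396225/328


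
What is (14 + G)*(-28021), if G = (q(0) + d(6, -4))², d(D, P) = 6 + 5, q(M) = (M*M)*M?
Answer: -3782835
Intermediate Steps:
q(M) = M³ (q(M) = M²*M = M³)
d(D, P) = 11
G = 121 (G = (0³ + 11)² = (0 + 11)² = 11² = 121)
(14 + G)*(-28021) = (14 + 121)*(-28021) = 135*(-28021) = -3782835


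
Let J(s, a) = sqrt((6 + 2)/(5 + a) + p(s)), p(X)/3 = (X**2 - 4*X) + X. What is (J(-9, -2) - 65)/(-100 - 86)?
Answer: 65/186 - 7*sqrt(15)/279 ≈ 0.25229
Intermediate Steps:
p(X) = -9*X + 3*X**2 (p(X) = 3*((X**2 - 4*X) + X) = 3*(X**2 - 3*X) = -9*X + 3*X**2)
J(s, a) = sqrt(8/(5 + a) + 3*s*(-3 + s)) (J(s, a) = sqrt((6 + 2)/(5 + a) + 3*s*(-3 + s)) = sqrt(8/(5 + a) + 3*s*(-3 + s)))
(J(-9, -2) - 65)/(-100 - 86) = (sqrt((8 + 3*(-9)*(-3 - 9)*(5 - 2))/(5 - 2)) - 65)/(-100 - 86) = (sqrt((8 + 3*(-9)*(-12)*3)/3) - 65)/(-186) = -(sqrt((8 + 972)/3) - 65)/186 = -(sqrt((1/3)*980) - 65)/186 = -(sqrt(980/3) - 65)/186 = -(14*sqrt(15)/3 - 65)/186 = -(-65 + 14*sqrt(15)/3)/186 = 65/186 - 7*sqrt(15)/279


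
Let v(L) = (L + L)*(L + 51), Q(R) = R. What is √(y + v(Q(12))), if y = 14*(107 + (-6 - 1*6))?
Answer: 7*√58 ≈ 53.310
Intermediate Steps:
y = 1330 (y = 14*(107 + (-6 - 6)) = 14*(107 - 12) = 14*95 = 1330)
v(L) = 2*L*(51 + L) (v(L) = (2*L)*(51 + L) = 2*L*(51 + L))
√(y + v(Q(12))) = √(1330 + 2*12*(51 + 12)) = √(1330 + 2*12*63) = √(1330 + 1512) = √2842 = 7*√58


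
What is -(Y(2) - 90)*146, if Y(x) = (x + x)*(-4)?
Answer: 15476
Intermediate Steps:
Y(x) = -8*x (Y(x) = (2*x)*(-4) = -8*x)
-(Y(2) - 90)*146 = -(-8*2 - 90)*146 = -(-16 - 90)*146 = -(-106)*146 = -1*(-15476) = 15476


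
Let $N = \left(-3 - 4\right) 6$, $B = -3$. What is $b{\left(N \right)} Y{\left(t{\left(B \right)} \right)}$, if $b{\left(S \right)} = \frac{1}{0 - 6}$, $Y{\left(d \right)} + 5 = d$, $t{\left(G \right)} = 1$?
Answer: $\frac{2}{3} \approx 0.66667$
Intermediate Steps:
$N = -42$ ($N = \left(-7\right) 6 = -42$)
$Y{\left(d \right)} = -5 + d$
$b{\left(S \right)} = - \frac{1}{6}$ ($b{\left(S \right)} = \frac{1}{-6} = - \frac{1}{6}$)
$b{\left(N \right)} Y{\left(t{\left(B \right)} \right)} = - \frac{-5 + 1}{6} = \left(- \frac{1}{6}\right) \left(-4\right) = \frac{2}{3}$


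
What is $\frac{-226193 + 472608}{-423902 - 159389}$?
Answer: $- \frac{246415}{583291} \approx -0.42246$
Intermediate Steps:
$\frac{-226193 + 472608}{-423902 - 159389} = \frac{246415}{-583291} = 246415 \left(- \frac{1}{583291}\right) = - \frac{246415}{583291}$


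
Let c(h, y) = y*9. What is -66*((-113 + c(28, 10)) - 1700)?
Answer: 113718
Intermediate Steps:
c(h, y) = 9*y
-66*((-113 + c(28, 10)) - 1700) = -66*((-113 + 9*10) - 1700) = -66*((-113 + 90) - 1700) = -66*(-23 - 1700) = -66*(-1723) = 113718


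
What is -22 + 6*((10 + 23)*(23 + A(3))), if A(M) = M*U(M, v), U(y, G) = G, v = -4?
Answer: 2156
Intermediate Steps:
A(M) = -4*M (A(M) = M*(-4) = -4*M)
-22 + 6*((10 + 23)*(23 + A(3))) = -22 + 6*((10 + 23)*(23 - 4*3)) = -22 + 6*(33*(23 - 12)) = -22 + 6*(33*11) = -22 + 6*363 = -22 + 2178 = 2156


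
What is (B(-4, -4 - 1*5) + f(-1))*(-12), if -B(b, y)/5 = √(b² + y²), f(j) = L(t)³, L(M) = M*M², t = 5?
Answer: -23437500 + 60*√97 ≈ -2.3437e+7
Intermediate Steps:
L(M) = M³
f(j) = 1953125 (f(j) = (5³)³ = 125³ = 1953125)
B(b, y) = -5*√(b² + y²)
(B(-4, -4 - 1*5) + f(-1))*(-12) = (-5*√((-4)² + (-4 - 1*5)²) + 1953125)*(-12) = (-5*√(16 + (-4 - 5)²) + 1953125)*(-12) = (-5*√(16 + (-9)²) + 1953125)*(-12) = (-5*√(16 + 81) + 1953125)*(-12) = (-5*√97 + 1953125)*(-12) = (1953125 - 5*√97)*(-12) = -23437500 + 60*√97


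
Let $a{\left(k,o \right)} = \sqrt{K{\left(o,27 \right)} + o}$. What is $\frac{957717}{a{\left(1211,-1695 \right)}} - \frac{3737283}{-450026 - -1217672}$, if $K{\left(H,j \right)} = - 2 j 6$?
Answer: $- \frac{113251}{23262} - \frac{319239 i \sqrt{2019}}{673} \approx -4.8685 - 21314.0 i$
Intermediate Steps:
$K{\left(H,j \right)} = - 12 j$
$a{\left(k,o \right)} = \sqrt{-324 + o}$ ($a{\left(k,o \right)} = \sqrt{\left(-12\right) 27 + o} = \sqrt{-324 + o}$)
$\frac{957717}{a{\left(1211,-1695 \right)}} - \frac{3737283}{-450026 - -1217672} = \frac{957717}{\sqrt{-324 - 1695}} - \frac{3737283}{-450026 - -1217672} = \frac{957717}{\sqrt{-2019}} - \frac{3737283}{-450026 + 1217672} = \frac{957717}{i \sqrt{2019}} - \frac{3737283}{767646} = 957717 \left(- \frac{i \sqrt{2019}}{2019}\right) - \frac{113251}{23262} = - \frac{319239 i \sqrt{2019}}{673} - \frac{113251}{23262} = - \frac{113251}{23262} - \frac{319239 i \sqrt{2019}}{673}$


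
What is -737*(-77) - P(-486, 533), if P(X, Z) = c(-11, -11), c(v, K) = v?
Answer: 56760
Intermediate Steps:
P(X, Z) = -11
-737*(-77) - P(-486, 533) = -737*(-77) - 1*(-11) = 56749 + 11 = 56760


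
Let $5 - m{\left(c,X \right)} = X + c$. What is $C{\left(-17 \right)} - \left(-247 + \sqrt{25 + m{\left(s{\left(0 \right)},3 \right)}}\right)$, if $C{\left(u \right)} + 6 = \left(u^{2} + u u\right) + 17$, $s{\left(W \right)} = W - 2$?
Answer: $836 - \sqrt{29} \approx 830.62$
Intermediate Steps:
$s{\left(W \right)} = -2 + W$
$m{\left(c,X \right)} = 5 - X - c$ ($m{\left(c,X \right)} = 5 - \left(X + c\right) = 5 - X - c$)
$C{\left(u \right)} = 11 + 2 u^{2}$ ($C{\left(u \right)} = -6 + \left(\left(u^{2} + u u\right) + 17\right) = -6 + \left(\left(u^{2} + u^{2}\right) + 17\right) = -6 + \left(2 u^{2} + 17\right) = -6 + \left(17 + 2 u^{2}\right) = 11 + 2 u^{2}$)
$C{\left(-17 \right)} - \left(-247 + \sqrt{25 + m{\left(s{\left(0 \right)},3 \right)}}\right) = \left(11 + 2 \left(-17\right)^{2}\right) - \left(-247 + \sqrt{25 - -4}\right) = \left(11 + 2 \cdot 289\right) - \left(-247 + \sqrt{25 - -4}\right) = \left(11 + 578\right) - \left(-247 + \sqrt{25 + \left(5 - 3 + 2\right)}\right) = 589 - \left(-247 + \sqrt{25 + 4}\right) = 589 - \left(-247 + \sqrt{29}\right) = 589 + \left(247 - \sqrt{29}\right) = 836 - \sqrt{29}$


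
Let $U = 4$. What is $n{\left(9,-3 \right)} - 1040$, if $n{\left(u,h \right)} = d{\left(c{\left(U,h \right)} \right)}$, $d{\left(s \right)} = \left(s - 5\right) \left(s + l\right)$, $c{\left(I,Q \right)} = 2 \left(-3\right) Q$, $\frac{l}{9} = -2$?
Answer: $-1040$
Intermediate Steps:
$l = -18$ ($l = 9 \left(-2\right) = -18$)
$c{\left(I,Q \right)} = - 6 Q$
$d{\left(s \right)} = \left(-18 + s\right) \left(-5 + s\right)$ ($d{\left(s \right)} = \left(s - 5\right) \left(s - 18\right) = \left(-5 + s\right) \left(-18 + s\right) = \left(-18 + s\right) \left(-5 + s\right)$)
$n{\left(u,h \right)} = 90 + 36 h^{2} + 138 h$ ($n{\left(u,h \right)} = 90 + \left(- 6 h\right)^{2} - 23 \left(- 6 h\right) = 90 + 36 h^{2} + 138 h$)
$n{\left(9,-3 \right)} - 1040 = \left(90 + 36 \left(-3\right)^{2} + 138 \left(-3\right)\right) - 1040 = \left(90 + 36 \cdot 9 - 414\right) - 1040 = \left(90 + 324 - 414\right) - 1040 = 0 - 1040 = -1040$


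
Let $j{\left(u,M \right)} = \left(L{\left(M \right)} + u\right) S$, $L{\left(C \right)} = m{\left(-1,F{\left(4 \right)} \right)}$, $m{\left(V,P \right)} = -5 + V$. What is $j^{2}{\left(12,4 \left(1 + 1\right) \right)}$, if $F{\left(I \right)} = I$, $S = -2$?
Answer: $144$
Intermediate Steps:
$L{\left(C \right)} = -6$ ($L{\left(C \right)} = -5 - 1 = -6$)
$j{\left(u,M \right)} = 12 - 2 u$ ($j{\left(u,M \right)} = \left(-6 + u\right) \left(-2\right) = 12 - 2 u$)
$j^{2}{\left(12,4 \left(1 + 1\right) \right)} = \left(12 - 24\right)^{2} = \left(-12\right)^{2} = 144$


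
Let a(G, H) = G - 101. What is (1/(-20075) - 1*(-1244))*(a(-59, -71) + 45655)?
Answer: 227232047601/4015 ≈ 5.6596e+7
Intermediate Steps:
a(G, H) = -101 + G
(1/(-20075) - 1*(-1244))*(a(-59, -71) + 45655) = (1/(-20075) - 1*(-1244))*((-101 - 59) + 45655) = (-1/20075 + 1244)*(-160 + 45655) = (24973299/20075)*45495 = 227232047601/4015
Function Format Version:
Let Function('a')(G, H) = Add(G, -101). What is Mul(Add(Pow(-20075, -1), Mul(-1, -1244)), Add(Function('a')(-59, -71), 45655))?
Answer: Rational(227232047601, 4015) ≈ 5.6596e+7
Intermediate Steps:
Function('a')(G, H) = Add(-101, G)
Mul(Add(Pow(-20075, -1), Mul(-1, -1244)), Add(Function('a')(-59, -71), 45655)) = Mul(Add(Pow(-20075, -1), Mul(-1, -1244)), Add(Add(-101, -59), 45655)) = Mul(Add(Rational(-1, 20075), 1244), Add(-160, 45655)) = Mul(Rational(24973299, 20075), 45495) = Rational(227232047601, 4015)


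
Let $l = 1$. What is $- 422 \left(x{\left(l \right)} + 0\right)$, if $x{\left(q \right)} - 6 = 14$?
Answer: $-8440$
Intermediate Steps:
$x{\left(q \right)} = 20$ ($x{\left(q \right)} = 6 + 14 = 20$)
$- 422 \left(x{\left(l \right)} + 0\right) = - 422 \left(20 + 0\right) = \left(-422\right) 20 = -8440$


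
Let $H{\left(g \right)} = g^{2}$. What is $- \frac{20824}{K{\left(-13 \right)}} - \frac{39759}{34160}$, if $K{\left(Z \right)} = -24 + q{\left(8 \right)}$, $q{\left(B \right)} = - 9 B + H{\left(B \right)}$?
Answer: $\frac{22189861}{34160} \approx 649.59$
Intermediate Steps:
$q{\left(B \right)} = B^{2} - 9 B$ ($q{\left(B \right)} = - 9 B + B^{2} = B^{2} - 9 B$)
$K{\left(Z \right)} = -32$ ($K{\left(Z \right)} = -24 + 8 \left(-9 + 8\right) = -24 + 8 \left(-1\right) = -24 - 8 = -32$)
$- \frac{20824}{K{\left(-13 \right)}} - \frac{39759}{34160} = - \frac{20824}{-32} - \frac{39759}{34160} = \left(-20824\right) \left(- \frac{1}{32}\right) - \frac{39759}{34160} = \frac{2603}{4} - \frac{39759}{34160} = \frac{22189861}{34160}$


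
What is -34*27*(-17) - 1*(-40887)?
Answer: 56493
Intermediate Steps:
-34*27*(-17) - 1*(-40887) = -918*(-17) + 40887 = 15606 + 40887 = 56493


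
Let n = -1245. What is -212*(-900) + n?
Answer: 189555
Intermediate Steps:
-212*(-900) + n = -212*(-900) - 1245 = 190800 - 1245 = 189555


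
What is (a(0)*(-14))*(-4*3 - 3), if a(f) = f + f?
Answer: 0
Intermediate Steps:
a(f) = 2*f
(a(0)*(-14))*(-4*3 - 3) = ((2*0)*(-14))*(-4*3 - 3) = (0*(-14))*(-12 - 3) = 0*(-15) = 0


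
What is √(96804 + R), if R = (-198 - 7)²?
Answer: √138829 ≈ 372.60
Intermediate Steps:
R = 42025 (R = (-205)² = 42025)
√(96804 + R) = √(96804 + 42025) = √138829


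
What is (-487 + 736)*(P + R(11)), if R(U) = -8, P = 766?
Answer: 188742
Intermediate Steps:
(-487 + 736)*(P + R(11)) = (-487 + 736)*(766 - 8) = 249*758 = 188742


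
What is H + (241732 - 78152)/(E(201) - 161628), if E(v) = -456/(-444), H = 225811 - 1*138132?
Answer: 262165863991/2990099 ≈ 87678.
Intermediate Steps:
H = 87679 (H = 225811 - 138132 = 87679)
E(v) = 38/37 (E(v) = -456*(-1/444) = 38/37)
H + (241732 - 78152)/(E(201) - 161628) = 87679 + (241732 - 78152)/(38/37 - 161628) = 87679 + 163580/(-5980198/37) = 87679 + 163580*(-37/5980198) = 87679 - 3026230/2990099 = 262165863991/2990099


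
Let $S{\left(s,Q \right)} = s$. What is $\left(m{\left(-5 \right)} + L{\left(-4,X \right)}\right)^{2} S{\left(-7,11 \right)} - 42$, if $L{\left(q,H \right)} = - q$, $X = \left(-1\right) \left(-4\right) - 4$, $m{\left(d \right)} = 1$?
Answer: $-217$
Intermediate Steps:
$X = 0$ ($X = 4 - 4 = 0$)
$\left(m{\left(-5 \right)} + L{\left(-4,X \right)}\right)^{2} S{\left(-7,11 \right)} - 42 = \left(1 - -4\right)^{2} \left(-7\right) - 42 = \left(1 + 4\right)^{2} \left(-7\right) - 42 = 5^{2} \left(-7\right) - 42 = 25 \left(-7\right) - 42 = -175 - 42 = -217$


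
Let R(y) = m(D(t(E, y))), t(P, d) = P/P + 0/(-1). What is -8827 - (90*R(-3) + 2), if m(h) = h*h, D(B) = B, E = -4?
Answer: -8919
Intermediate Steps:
t(P, d) = 1 (t(P, d) = 1 + 0*(-1) = 1 + 0 = 1)
m(h) = h²
R(y) = 1 (R(y) = 1² = 1)
-8827 - (90*R(-3) + 2) = -8827 - (90*1 + 2) = -8827 - (90 + 2) = -8827 - 1*92 = -8827 - 92 = -8919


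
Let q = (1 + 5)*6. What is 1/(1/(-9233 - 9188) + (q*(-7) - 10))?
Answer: -18421/4826303 ≈ -0.0038168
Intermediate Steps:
q = 36 (q = 6*6 = 36)
1/(1/(-9233 - 9188) + (q*(-7) - 10)) = 1/(1/(-9233 - 9188) + (36*(-7) - 10)) = 1/(1/(-18421) + (-252 - 10)) = 1/(-1/18421 - 262) = 1/(-4826303/18421) = -18421/4826303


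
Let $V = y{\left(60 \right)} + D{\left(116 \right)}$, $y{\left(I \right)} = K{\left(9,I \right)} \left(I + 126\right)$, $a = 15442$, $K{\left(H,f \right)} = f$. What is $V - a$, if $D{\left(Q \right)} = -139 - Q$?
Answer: $-4537$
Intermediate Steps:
$y{\left(I \right)} = I \left(126 + I\right)$ ($y{\left(I \right)} = I \left(I + 126\right) = I \left(126 + I\right)$)
$V = 10905$ ($V = 60 \left(126 + 60\right) - 255 = 60 \cdot 186 - 255 = 11160 - 255 = 10905$)
$V - a = 10905 - 15442 = -4537$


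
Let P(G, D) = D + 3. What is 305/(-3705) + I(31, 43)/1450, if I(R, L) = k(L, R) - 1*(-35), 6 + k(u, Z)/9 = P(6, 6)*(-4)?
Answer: -342613/1074450 ≈ -0.31887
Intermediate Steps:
P(G, D) = 3 + D
k(u, Z) = -378 (k(u, Z) = -54 + 9*((3 + 6)*(-4)) = -54 + 9*(9*(-4)) = -54 + 9*(-36) = -54 - 324 = -378)
I(R, L) = -343 (I(R, L) = -378 - 1*(-35) = -378 + 35 = -343)
305/(-3705) + I(31, 43)/1450 = 305/(-3705) - 343/1450 = 305*(-1/3705) - 343*1/1450 = -61/741 - 343/1450 = -342613/1074450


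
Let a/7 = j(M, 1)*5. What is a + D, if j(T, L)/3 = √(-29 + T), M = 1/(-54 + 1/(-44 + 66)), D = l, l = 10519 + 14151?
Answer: 24670 + 8715*I*√5935/1187 ≈ 24670.0 + 565.62*I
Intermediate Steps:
l = 24670
D = 24670
M = -22/1187 (M = 1/(-54 + 1/22) = 1/(-1187/22) = -22/1187 ≈ -0.018534)
j(T, L) = 3*√(-29 + T)
a = 8715*I*√5935/1187 (a = 7*((3*√(-29 - 22/1187))*5) = 7*((3*√(-34445/1187))*5) = 7*((3*(83*I*√5935/1187))*5) = 7*((249*I*√5935/1187)*5) = 7*(1245*I*√5935/1187) = 8715*I*√5935/1187 ≈ 565.62*I)
a + D = 8715*I*√5935/1187 + 24670 = 24670 + 8715*I*√5935/1187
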